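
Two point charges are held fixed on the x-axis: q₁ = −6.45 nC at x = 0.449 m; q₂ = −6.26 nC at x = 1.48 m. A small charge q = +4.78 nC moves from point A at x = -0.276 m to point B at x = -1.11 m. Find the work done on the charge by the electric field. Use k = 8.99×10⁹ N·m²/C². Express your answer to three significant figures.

The work done by the electric force is W_field = −ΔU = −q(V_B − V_A) = q(V_A − V_B).
At A: distances to the source charges are 0.725 m, 1.76 m; V_A = Σ kqᵢ/rᵢ = -112 V.
At B: distances to the source charges are 1.56 m, 2.59 m; V_B = Σ kqᵢ/rᵢ = -58.9 V.
ΔV = V_B − V_A = 53.1 V.
W_field = −qΔV = −(4.78×10⁻⁹ C)(53.1 V) = -2.54×10⁻⁷ J.

-2.54×10⁻⁷ J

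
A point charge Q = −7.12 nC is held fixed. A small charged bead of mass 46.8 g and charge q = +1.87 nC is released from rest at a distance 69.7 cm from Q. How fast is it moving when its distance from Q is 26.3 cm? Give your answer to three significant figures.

Only the electrostatic force acts, so mechanical energy is conserved: ½mv² = U₁ − U₂ = kQq(1/r₁ − 1/r₂).
U₁ − U₂ = (8.99×10⁹ N·m²/C²)(-7.12×10⁻⁹ C)(1.87×10⁻⁹ C)(1/0.697 − 1/0.263) = 2.83×10⁻⁷ J.
v = √(2·2.83×10⁻⁷/0.0468) = 3.48×10⁻³ m/s.

3.48×10⁻³ m/s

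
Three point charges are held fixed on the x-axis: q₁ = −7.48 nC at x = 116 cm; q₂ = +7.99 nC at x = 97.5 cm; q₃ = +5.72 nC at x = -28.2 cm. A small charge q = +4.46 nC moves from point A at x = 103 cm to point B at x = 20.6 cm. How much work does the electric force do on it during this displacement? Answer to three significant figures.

The work done by the electric force is W_field = −ΔU = −q(V_B − V_A) = q(V_A − V_B).
At A: distances to the source charges are 0.130 m, 0.0550 m, 1.31 m; V_A = Σ kqᵢ/rᵢ = 828 V.
At B: distances to the source charges are 0.954 m, 0.769 m, 0.488 m; V_B = Σ kqᵢ/rᵢ = 128 V.
ΔV = V_B − V_A = -700 V.
W_field = −qΔV = −(4.46×10⁻⁹ C)(-700 V) = 3.12×10⁻⁶ J.

3.12×10⁻⁶ J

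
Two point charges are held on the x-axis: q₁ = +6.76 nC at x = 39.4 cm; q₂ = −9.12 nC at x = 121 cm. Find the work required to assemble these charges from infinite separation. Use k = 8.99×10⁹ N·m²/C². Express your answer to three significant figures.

-6.79×10⁻⁷ J

The work to assemble the configuration equals its total potential energy, U = Σ kqᵢqⱼ/rᵢⱼ over all pairs.
Pair separations: r₁₂ = 0.816 m.
U = (-6.79×10⁻⁷) = -6.79×10⁻⁷ J.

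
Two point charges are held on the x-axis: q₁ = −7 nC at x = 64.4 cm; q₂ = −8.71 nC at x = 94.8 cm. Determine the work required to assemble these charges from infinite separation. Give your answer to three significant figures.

The assembly work is the sum of pairwise potential energies, U = Σ_{i<j} kqᵢqⱼ/rᵢⱼ.
Pair separations: r₁₂ = 0.304 m.
U = (1.80×10⁻⁶) = 1.80×10⁻⁶ J.

1.80×10⁻⁶ J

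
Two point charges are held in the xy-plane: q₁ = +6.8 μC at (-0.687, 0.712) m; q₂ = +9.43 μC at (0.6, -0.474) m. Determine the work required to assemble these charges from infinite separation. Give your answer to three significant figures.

The assembly work is the sum of pairwise potential energies, U = Σ_{i<j} kqᵢqⱼ/rᵢⱼ.
Pair separations: r₁₂ = 1.75 m.
U = (0.329) = 0.329 J.

0.329 J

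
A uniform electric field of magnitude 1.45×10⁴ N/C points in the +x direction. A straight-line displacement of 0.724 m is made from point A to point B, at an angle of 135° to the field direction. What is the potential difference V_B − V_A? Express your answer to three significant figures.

Only the component of displacement along E changes the potential: ΔV = −E·d·cosθ.
ΔV = −(1.45×10⁴ V/m)(0.724 m)cos135° = 7420 V.

7420 V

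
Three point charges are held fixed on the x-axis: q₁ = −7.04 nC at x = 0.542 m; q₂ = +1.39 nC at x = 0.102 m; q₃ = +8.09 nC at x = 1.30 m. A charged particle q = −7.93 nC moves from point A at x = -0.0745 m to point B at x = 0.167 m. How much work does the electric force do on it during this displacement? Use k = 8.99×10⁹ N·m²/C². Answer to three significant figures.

5.28×10⁻⁷ J

The work done by the electric force is W_field = −ΔU = −q(V_B − V_A) = q(V_A − V_B).
At A: distances to the source charges are 0.617 m, 0.176 m, 1.37 m; V_A = Σ kqᵢ/rᵢ = 21.1 V.
At B: distances to the source charges are 0.375 m, 0.0650 m, 1.13 m; V_B = Σ kqᵢ/rᵢ = 87.7 V.
ΔV = V_B − V_A = 66.6 V.
W_field = −qΔV = −(-7.93×10⁻⁹ C)(66.6 V) = 5.28×10⁻⁷ J.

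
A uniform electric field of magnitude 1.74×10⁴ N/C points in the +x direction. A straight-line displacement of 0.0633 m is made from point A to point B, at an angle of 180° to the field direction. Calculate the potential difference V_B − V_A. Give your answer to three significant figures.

1100 V

Only the component of displacement along E changes the potential: ΔV = −E·d·cosθ.
ΔV = −(1.74×10⁴ V/m)(0.0633 m)cos180° = 1100 V.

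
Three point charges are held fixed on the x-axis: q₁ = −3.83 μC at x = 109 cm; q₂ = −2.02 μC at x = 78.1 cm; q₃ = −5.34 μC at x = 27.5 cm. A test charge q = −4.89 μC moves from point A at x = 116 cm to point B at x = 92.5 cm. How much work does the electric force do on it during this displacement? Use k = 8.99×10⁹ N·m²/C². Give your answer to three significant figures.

0.907 J

The work done by the electric force is W_field = −ΔU = −q(V_B − V_A) = q(V_A − V_B).
At A: distances to the source charges are 0.0700 m, 0.379 m, 0.885 m; V_A = Σ kqᵢ/rᵢ = -5.94×10⁵ V.
At B: distances to the source charges are 0.165 m, 0.144 m, 0.650 m; V_B = Σ kqᵢ/rᵢ = -4.09×10⁵ V.
ΔV = V_B − V_A = 1.85×10⁵ V.
W_field = −qΔV = −(-4.89×10⁻⁶ C)(1.85×10⁵ V) = 0.907 J.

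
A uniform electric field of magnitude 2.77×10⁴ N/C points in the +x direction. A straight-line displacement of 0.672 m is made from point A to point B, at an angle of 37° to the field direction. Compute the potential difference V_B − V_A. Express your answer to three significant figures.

-1.49×10⁴ V

Only the component of displacement along E changes the potential: ΔV = −E·d·cosθ.
ΔV = −(2.77×10⁴ V/m)(0.672 m)cos37° = -1.49×10⁴ V.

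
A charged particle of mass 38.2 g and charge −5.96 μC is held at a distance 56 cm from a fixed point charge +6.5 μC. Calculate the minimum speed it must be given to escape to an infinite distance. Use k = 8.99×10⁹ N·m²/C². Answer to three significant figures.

5.71 m/s

To just escape, total mechanical energy must reach zero at infinity: ½mv²_min + U = 0, so ½mv²_min = −U = |kQq|/r.
|U| = |kQq|/r = (8.99×10⁹ N·m²/C²)(6.50×10⁻⁶)(5.96×10⁻⁶)/(0.560) = 0.622 J.
v_min = √(2|U|/m) = √(2·0.622/0.0382) = 5.71 m/s.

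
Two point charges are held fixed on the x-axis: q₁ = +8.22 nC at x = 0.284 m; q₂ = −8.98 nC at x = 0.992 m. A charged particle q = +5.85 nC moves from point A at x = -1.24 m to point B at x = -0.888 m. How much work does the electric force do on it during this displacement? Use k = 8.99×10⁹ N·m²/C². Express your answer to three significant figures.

The work done by the electric force is W_field = −ΔU = −q(V_B − V_A) = q(V_A − V_B).
At A: distances to the source charges are 1.52 m, 2.23 m; V_A = Σ kqᵢ/rᵢ = 12.3 V.
At B: distances to the source charges are 1.17 m, 1.88 m; V_B = Σ kqᵢ/rᵢ = 20.1 V.
ΔV = V_B − V_A = 7.79 V.
W_field = −qΔV = −(5.85×10⁻⁹ C)(7.79 V) = -4.56×10⁻⁸ J.

-4.56×10⁻⁸ J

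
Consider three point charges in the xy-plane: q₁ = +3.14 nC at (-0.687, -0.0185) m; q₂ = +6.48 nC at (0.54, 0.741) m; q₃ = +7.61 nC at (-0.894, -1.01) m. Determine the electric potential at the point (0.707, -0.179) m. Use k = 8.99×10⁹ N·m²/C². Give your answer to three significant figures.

120 V

The total potential is the scalar sum of each charge's contribution, V = Σ kqᵢ/rᵢ.
Distances from the field point to each charge: r₁ = 1.40 m, r₂ = 0.935 m, r₃ = 1.80 m.
V = k[(3.14×10⁻⁹)/(1.40) + (6.48×10⁻⁹)/(0.935) + (7.61×10⁻⁹)/(1.80)] = 120 V.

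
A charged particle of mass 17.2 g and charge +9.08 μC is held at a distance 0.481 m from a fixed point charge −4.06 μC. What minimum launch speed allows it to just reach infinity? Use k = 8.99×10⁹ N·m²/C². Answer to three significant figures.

8.95 m/s

To just escape, total mechanical energy must reach zero at infinity: ½mv²_min + U = 0, so ½mv²_min = −U = |kQq|/r.
|U| = |kQq|/r = (8.99×10⁹ N·m²/C²)(4.06×10⁻⁶)(9.08×10⁻⁶)/(0.481) = 0.689 J.
v_min = √(2|U|/m) = √(2·0.689/0.0172) = 8.95 m/s.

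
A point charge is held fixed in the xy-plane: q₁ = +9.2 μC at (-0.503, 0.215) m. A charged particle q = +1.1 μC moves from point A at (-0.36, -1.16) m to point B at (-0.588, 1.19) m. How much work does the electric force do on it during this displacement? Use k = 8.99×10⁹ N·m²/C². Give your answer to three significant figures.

-0.0271 J

The work done by the electric force is W_field = −ΔU = −q(V_B − V_A) = q(V_A − V_B).
At A: distance to the source charge is 1.38 m; V_A = kq₁/r = 5.98×10⁴ V.
At B: distance to the source charge is 0.979 m; V_B = kq₁/r = 8.45×10⁴ V.
ΔV = V_B − V_A = 2.47×10⁴ V.
W_field = −qΔV = −(1.10×10⁻⁶ C)(2.47×10⁴ V) = -0.0271 J.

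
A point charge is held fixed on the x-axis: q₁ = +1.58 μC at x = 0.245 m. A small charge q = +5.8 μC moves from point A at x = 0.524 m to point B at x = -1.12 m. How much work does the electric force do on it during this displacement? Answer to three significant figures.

0.235 J

The work done by the electric force is W_field = −ΔU = −q(V_B − V_A) = q(V_A − V_B).
At A: distance to the source charge is 0.279 m; V_A = kq₁/r = 5.09×10⁴ V.
At B: distance to the source charge is 1.37 m; V_B = kq₁/r = 1.04×10⁴ V.
ΔV = V_B − V_A = -4.05×10⁴ V.
W_field = −qΔV = −(5.80×10⁻⁶ C)(-4.05×10⁴ V) = 0.235 J.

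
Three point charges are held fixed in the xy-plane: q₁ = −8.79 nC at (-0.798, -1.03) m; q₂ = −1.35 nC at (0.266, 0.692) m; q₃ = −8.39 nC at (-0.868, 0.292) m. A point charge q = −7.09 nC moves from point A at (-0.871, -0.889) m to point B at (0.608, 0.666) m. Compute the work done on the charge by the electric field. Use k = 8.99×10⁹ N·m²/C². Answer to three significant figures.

The work done by the electric force is W_field = −ΔU = −q(V_B − V_A) = q(V_A − V_B).
At A: distances to the source charges are 0.159 m, 1.95 m, 1.18 m; V_A = Σ kqᵢ/rᵢ = -568 V.
At B: distances to the source charges are 2.20 m, 0.343 m, 1.52 m; V_B = Σ kqᵢ/rᵢ = -121 V.
ΔV = V_B − V_A = 447 V.
W_field = −qΔV = −(-7.09×10⁻⁹ C)(447 V) = 3.17×10⁻⁶ J.

3.17×10⁻⁶ J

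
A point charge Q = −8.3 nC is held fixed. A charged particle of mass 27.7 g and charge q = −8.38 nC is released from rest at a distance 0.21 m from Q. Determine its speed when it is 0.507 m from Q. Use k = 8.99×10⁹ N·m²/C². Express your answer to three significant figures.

0.0112 m/s

Only the electrostatic force acts, so mechanical energy is conserved: ½mv² = U₁ − U₂ = kQq(1/r₁ − 1/r₂).
U₁ − U₂ = (8.99×10⁹ N·m²/C²)(-8.30×10⁻⁹ C)(-8.38×10⁻⁹ C)(1/0.210 − 1/0.507) = 1.74×10⁻⁶ J.
v = √(2·1.74×10⁻⁶/0.0277) = 0.0112 m/s.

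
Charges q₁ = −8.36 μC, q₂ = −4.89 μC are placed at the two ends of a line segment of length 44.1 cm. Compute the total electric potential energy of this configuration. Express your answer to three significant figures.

The assembly work is the sum of pairwise potential energies, U = Σ_{i<j} kqᵢqⱼ/rᵢⱼ.
The separation is r = 0.441 m.
U = (0.833) = 0.833 J.

0.833 J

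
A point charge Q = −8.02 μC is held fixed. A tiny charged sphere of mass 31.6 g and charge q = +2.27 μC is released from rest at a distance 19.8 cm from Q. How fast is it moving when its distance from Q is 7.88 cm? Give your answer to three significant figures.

8.90 m/s

Only the electrostatic force acts, so mechanical energy is conserved: ½mv² = U₁ − U₂ = kQq(1/r₁ − 1/r₂).
U₁ − U₂ = (8.99×10⁹ N·m²/C²)(-8.02×10⁻⁶ C)(2.27×10⁻⁶ C)(1/0.198 − 1/0.0788) = 1.25 J.
v = √(2·1.25/0.0316) = 8.90 m/s.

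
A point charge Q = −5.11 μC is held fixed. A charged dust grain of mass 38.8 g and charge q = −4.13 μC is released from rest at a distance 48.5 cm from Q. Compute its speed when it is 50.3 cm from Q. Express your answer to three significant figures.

Only the electrostatic force acts, so mechanical energy is conserved: ½mv² = U₁ − U₂ = kQq(1/r₁ − 1/r₂).
U₁ − U₂ = (8.99×10⁹ N·m²/C²)(-5.11×10⁻⁶ C)(-4.13×10⁻⁶ C)(1/0.485 − 1/0.503) = 0.0140 J.
v = √(2·0.0140/0.0388) = 0.849 m/s.

0.849 m/s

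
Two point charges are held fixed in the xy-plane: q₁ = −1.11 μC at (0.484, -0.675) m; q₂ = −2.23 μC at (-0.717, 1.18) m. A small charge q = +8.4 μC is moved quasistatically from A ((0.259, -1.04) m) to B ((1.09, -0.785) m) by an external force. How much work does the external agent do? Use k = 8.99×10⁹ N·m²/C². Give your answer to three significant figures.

0.0658 J

For quasistatic motion the external work equals the change in potential energy: W_ext = qΔV = q(V_B − V_A).
At A: distances to the source charges are 0.429 m, 2.43 m; V_A = Σ kqᵢ/rᵢ = -3.15×10⁴ V.
At B: distances to the source charges are 0.616 m, 2.67 m; V_B = Σ kqᵢ/rᵢ = -2.37×10⁴ V.
ΔV = V_B − V_A = 7830 V.
W_ext = qΔV = (8.40×10⁻⁶ C)(7830 V) = 0.0658 J.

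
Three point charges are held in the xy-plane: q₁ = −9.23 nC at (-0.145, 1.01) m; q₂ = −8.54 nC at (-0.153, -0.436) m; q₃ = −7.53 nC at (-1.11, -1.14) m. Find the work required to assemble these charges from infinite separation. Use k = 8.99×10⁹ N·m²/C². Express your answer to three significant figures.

1.24×10⁻⁶ J

The assembly work is the sum of pairwise potential energies, U = Σ_{i<j} kqᵢqⱼ/rᵢⱼ.
Pair separations: r₁₂ = 1.45 m, r₁₃ = 2.36 m, r₂₃ = 1.19 m.
U = (4.90×10⁻⁷) + (2.65×10⁻⁷) + (4.87×10⁻⁷) = 1.24×10⁻⁶ J.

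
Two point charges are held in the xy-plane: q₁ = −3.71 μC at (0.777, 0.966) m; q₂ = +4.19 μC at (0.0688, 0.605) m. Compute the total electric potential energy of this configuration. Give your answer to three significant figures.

-0.176 J

The assembly work is the sum of pairwise potential energies, U = Σ_{i<j} kqᵢqⱼ/rᵢⱼ.
Pair separations: r₁₂ = 0.795 m.
U = (-0.176) = -0.176 J.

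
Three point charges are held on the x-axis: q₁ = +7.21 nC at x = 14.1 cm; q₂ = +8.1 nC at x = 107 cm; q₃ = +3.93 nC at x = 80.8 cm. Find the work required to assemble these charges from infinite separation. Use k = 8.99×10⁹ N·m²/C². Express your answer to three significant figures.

2.04×10⁻⁶ J

The assembly work is the sum of pairwise potential energies, U = Σ_{i<j} kqᵢqⱼ/rᵢⱼ.
Pair separations: r₁₂ = 0.929 m, r₁₃ = 0.667 m, r₂₃ = 0.262 m.
U = (5.65×10⁻⁷) + (3.82×10⁻⁷) + (1.09×10⁻⁶) = 2.04×10⁻⁶ J.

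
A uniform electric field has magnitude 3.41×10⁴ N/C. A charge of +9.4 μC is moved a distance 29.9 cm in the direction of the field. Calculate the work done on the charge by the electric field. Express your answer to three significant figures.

The potential change for a displacement 29.9 cm in the direction of the field is ΔV = −Ed = -1.02×10⁴ V.
W_field = −qΔV = 0.0958 J.

0.0958 J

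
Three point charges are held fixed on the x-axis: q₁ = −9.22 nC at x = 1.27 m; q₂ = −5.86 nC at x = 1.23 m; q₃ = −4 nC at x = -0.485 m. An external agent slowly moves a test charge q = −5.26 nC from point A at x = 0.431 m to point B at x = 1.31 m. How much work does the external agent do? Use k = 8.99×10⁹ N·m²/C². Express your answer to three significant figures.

For quasistatic motion the external work equals the change in potential energy: W_ext = qΔV = q(V_B − V_A).
At A: distances to the source charges are 0.839 m, 0.799 m, 0.916 m; V_A = Σ kqᵢ/rᵢ = -204 V.
At B: distances to the source charges are 0.0400 m, 0.0800 m, 1.79 m; V_B = Σ kqᵢ/rᵢ = -2750 V.
ΔV = V_B − V_A = -2550 V.
W_ext = qΔV = (-5.26×10⁻⁹ C)(-2550 V) = 1.34×10⁻⁵ J.

1.34×10⁻⁵ J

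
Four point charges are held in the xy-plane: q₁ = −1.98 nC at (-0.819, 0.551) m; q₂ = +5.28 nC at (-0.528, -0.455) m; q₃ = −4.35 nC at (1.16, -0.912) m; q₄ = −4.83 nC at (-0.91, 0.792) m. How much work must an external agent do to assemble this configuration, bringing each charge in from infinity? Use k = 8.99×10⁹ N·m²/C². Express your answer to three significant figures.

5.20×10⁻⁸ J

The assembly work is the sum of pairwise potential energies, U = Σ_{i<j} kqᵢqⱼ/rᵢⱼ.
Pair separations: r₁₂ = 1.05 m, r₁₃ = 2.46 m, r₁₄ = 0.258 m, r₂₃ = 1.75 m, r₂₄ = 1.30 m, r₃₄ = 2.68 m.
Summing all 6 pair terms gives U = 5.20×10⁻⁸ J.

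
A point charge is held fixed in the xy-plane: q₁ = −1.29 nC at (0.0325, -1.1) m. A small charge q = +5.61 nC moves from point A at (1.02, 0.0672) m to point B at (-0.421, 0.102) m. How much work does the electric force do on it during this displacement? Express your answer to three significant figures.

8.09×10⁻⁹ J

The work done by the electric force is W_field = −ΔU = −q(V_B − V_A) = q(V_A − V_B).
At A: distance to the source charge is 1.53 m; V_A = kq₁/r = -7.59 V.
At B: distance to the source charge is 1.28 m; V_B = kq₁/r = -9.03 V.
ΔV = V_B − V_A = -1.44 V.
W_field = −qΔV = −(5.61×10⁻⁹ C)(-1.44 V) = 8.09×10⁻⁹ J.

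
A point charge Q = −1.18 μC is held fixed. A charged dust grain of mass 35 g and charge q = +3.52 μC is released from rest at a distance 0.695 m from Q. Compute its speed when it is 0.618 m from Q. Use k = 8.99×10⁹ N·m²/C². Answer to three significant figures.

Only the electrostatic force acts, so mechanical energy is conserved: ½mv² = U₁ − U₂ = kQq(1/r₁ − 1/r₂).
U₁ − U₂ = (8.99×10⁹ N·m²/C²)(-1.18×10⁻⁶ C)(3.52×10⁻⁶ C)(1/0.695 − 1/0.618) = 6.69×10⁻³ J.
v = √(2·6.69×10⁻³/0.0350) = 0.618 m/s.

0.618 m/s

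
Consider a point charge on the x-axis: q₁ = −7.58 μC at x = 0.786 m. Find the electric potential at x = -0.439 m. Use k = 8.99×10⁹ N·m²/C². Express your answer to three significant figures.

-5.56×10⁴ V

Electric potential is a scalar, so the contributions from each charge add algebraically: V = Σ kqᵢ/rᵢ.
V = k[(-7.58×10⁻⁶)/(1.23)] = -5.56×10⁴ V.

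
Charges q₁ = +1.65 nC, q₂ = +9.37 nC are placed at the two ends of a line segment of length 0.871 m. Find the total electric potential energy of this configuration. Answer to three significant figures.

1.60×10⁻⁷ J

The work to assemble the configuration equals its total potential energy, U = Σ kqᵢqⱼ/rᵢⱼ over all pairs.
The separation is r = 0.871 m.
U = (1.60×10⁻⁷) = 1.60×10⁻⁷ J.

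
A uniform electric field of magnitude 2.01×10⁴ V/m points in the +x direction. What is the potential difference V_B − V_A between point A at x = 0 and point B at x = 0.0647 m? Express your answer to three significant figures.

In a uniform field, potential decreases in the direction of E: V_B − V_A = −E·Δx.
V_B − V_A = −(2.01×10⁴ V/m)(0.0647 m) = -1300 V.

-1300 V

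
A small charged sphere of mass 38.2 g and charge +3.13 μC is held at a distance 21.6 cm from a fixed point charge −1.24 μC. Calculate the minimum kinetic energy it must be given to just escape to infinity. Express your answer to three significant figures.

To just escape, total mechanical energy must reach zero at infinity: ½mv²_min + U = 0, so ½mv²_min = −U = |kQq|/r.
|U| = |kQq|/r = (8.99×10⁹ N·m²/C²)(1.24×10⁻⁶)(3.13×10⁻⁶)/(0.216) = 0.162 J.

0.162 J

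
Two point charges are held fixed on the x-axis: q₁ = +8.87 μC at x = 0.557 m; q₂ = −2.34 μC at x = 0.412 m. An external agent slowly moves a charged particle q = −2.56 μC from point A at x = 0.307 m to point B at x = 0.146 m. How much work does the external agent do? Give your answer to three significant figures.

9.43×10⁻³ J

For quasistatic motion the external work equals the change in potential energy: W_ext = qΔV = q(V_B − V_A).
At A: distances to the source charges are 0.250 m, 0.105 m; V_A = Σ kqᵢ/rᵢ = 1.19×10⁵ V.
At B: distances to the source charges are 0.411 m, 0.266 m; V_B = Σ kqᵢ/rᵢ = 1.15×10⁵ V.
ΔV = V_B − V_A = -3680 V.
W_ext = qΔV = (-2.56×10⁻⁶ C)(-3680 V) = 9.43×10⁻³ J.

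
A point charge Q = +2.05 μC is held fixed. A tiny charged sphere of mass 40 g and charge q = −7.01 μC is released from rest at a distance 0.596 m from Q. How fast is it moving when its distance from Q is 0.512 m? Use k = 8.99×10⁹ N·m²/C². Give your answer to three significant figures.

1.33 m/s

Only the electrostatic force acts, so mechanical energy is conserved: ½mv² = U₁ − U₂ = kQq(1/r₁ − 1/r₂).
U₁ − U₂ = (8.99×10⁹ N·m²/C²)(2.05×10⁻⁶ C)(-7.01×10⁻⁶ C)(1/0.596 − 1/0.512) = 0.0356 J.
v = √(2·0.0356/0.0400) = 1.33 m/s.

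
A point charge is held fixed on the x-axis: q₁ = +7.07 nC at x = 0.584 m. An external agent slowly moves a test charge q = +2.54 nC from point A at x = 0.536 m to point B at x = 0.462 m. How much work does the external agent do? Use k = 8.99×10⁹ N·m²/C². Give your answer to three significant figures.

For quasistatic motion the external work equals the change in potential energy: W_ext = qΔV = q(V_B − V_A).
At A: distance to the source charge is 0.0480 m; V_A = kq₁/r = 1320 V.
At B: distance to the source charge is 0.122 m; V_B = kq₁/r = 521 V.
ΔV = V_B − V_A = -803 V.
W_ext = qΔV = (2.54×10⁻⁹ C)(-803 V) = -2.04×10⁻⁶ J.

-2.04×10⁻⁶ J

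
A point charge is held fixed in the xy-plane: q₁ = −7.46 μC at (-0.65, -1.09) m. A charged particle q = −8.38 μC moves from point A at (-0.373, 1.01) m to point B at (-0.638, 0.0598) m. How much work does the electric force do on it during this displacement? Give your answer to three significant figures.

The work done by the electric force is W_field = −ΔU = −q(V_B − V_A) = q(V_A − V_B).
At A: distance to the source charge is 2.12 m; V_A = kq₁/r = -3.17×10⁴ V.
At B: distance to the source charge is 1.15 m; V_B = kq₁/r = -5.83×10⁴ V.
ΔV = V_B − V_A = -2.67×10⁴ V.
W_field = −qΔV = −(-8.38×10⁻⁶ C)(-2.67×10⁴ V) = -0.223 J.

-0.223 J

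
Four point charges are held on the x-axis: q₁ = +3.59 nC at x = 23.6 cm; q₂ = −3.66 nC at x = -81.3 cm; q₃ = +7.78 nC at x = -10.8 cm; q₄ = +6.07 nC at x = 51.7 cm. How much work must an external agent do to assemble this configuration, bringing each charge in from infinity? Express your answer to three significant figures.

1.48×10⁻⁶ J

The assembly work is the sum of pairwise potential energies, U = Σ_{i<j} kqᵢqⱼ/rᵢⱼ.
Pair separations: r₁₂ = 1.05 m, r₁₃ = 0.344 m, r₁₄ = 0.281 m, r₂₃ = 0.705 m, r₂₄ = 1.33 m, r₃₄ = 0.625 m.
Summing all 6 pair terms gives U = 1.48×10⁻⁶ J.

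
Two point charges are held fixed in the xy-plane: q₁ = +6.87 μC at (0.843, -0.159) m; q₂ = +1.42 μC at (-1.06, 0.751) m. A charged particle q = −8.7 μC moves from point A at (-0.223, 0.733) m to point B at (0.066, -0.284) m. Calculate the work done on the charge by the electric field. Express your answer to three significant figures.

The work done by the electric force is W_field = −ΔU = −q(V_B − V_A) = q(V_A − V_B).
At A: distances to the source charges are 1.39 m, 0.837 m; V_A = Σ kqᵢ/rᵢ = 5.97×10⁴ V.
At B: distances to the source charges are 0.787 m, 1.53 m; V_B = Σ kqᵢ/rᵢ = 8.68×10⁴ V.
ΔV = V_B − V_A = 2.71×10⁴ V.
W_field = −qΔV = −(-8.70×10⁻⁶ C)(2.71×10⁴ V) = 0.236 J.

0.236 J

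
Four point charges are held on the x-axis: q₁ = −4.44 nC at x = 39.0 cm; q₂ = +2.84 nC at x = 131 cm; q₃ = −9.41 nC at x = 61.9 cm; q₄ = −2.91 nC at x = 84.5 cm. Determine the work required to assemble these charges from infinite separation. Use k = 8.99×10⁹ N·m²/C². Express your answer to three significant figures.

The work to assemble the configuration equals its total potential energy, U = Σ kqᵢqⱼ/rᵢⱼ over all pairs.
Pair separations: r₁₂ = 0.920 m, r₁₃ = 0.229 m, r₁₄ = 0.455 m, r₂₃ = 0.691 m, r₂₄ = 0.465 m, r₃₄ = 0.226 m.
Summing all 6 pair terms gives U = 2.35×10⁻⁶ J.

2.35×10⁻⁶ J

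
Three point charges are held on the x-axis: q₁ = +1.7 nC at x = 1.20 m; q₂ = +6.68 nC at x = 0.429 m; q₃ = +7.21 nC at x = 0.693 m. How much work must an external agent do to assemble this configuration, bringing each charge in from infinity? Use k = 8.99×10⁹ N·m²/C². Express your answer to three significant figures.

1.99×10⁻⁶ J

The assembly work is the sum of pairwise potential energies, U = Σ_{i<j} kqᵢqⱼ/rᵢⱼ.
Pair separations: r₁₂ = 0.771 m, r₁₃ = 0.507 m, r₂₃ = 0.264 m.
U = (1.32×10⁻⁷) + (2.17×10⁻⁷) + (1.64×10⁻⁶) = 1.99×10⁻⁶ J.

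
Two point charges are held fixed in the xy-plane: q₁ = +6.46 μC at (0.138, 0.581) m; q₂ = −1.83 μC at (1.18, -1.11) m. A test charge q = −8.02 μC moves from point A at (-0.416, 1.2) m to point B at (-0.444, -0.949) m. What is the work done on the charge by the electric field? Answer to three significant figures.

The work done by the electric force is W_field = −ΔU = −q(V_B − V_A) = q(V_A − V_B).
At A: distances to the source charges are 0.831 m, 2.81 m; V_A = Σ kqᵢ/rᵢ = 6.41×10⁴ V.
At B: distances to the source charges are 1.64 m, 1.63 m; V_B = Σ kqᵢ/rᵢ = 2.54×10⁴ V.
ΔV = V_B − V_A = -3.87×10⁴ V.
W_field = −qΔV = −(-8.02×10⁻⁶ C)(-3.87×10⁴ V) = -0.310 J.

-0.310 J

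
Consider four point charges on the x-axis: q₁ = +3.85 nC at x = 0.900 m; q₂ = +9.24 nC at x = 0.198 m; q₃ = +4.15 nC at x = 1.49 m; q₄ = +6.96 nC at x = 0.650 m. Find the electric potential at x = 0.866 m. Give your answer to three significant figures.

Electric potential is a scalar, so the contributions from each charge add algebraically: V = Σ kqᵢ/rᵢ.
Distances from the field point to each charge: r₁ = 0.0340 m, r₂ = 0.668 m, r₃ = 0.624 m, r₄ = 0.216 m.
V = k[(3.85×10⁻⁹)/(0.0340) + (9.24×10⁻⁹)/(0.668) + (4.15×10⁻⁹)/(0.624) + (6.96×10⁻⁹)/(0.216)] = 1490 V.

1490 V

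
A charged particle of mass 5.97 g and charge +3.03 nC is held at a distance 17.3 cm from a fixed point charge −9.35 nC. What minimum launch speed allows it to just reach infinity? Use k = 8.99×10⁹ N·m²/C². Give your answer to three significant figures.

To just escape, total mechanical energy must reach zero at infinity: ½mv²_min + U = 0, so ½mv²_min = −U = |kQq|/r.
|U| = |kQq|/r = (8.99×10⁹ N·m²/C²)(9.35×10⁻⁹)(3.03×10⁻⁹)/(0.173) = 1.47×10⁻⁶ J.
v_min = √(2|U|/m) = √(2·1.47×10⁻⁶/5.97×10⁻³) = 0.0222 m/s.

0.0222 m/s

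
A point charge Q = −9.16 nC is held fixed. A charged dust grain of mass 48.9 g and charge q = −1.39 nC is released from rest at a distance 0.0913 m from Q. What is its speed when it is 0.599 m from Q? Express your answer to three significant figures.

6.59×10⁻³ m/s

Only the electrostatic force acts, so mechanical energy is conserved: ½mv² = U₁ − U₂ = kQq(1/r₁ − 1/r₂).
U₁ − U₂ = (8.99×10⁹ N·m²/C²)(-9.16×10⁻⁹ C)(-1.39×10⁻⁹ C)(1/0.0913 − 1/0.599) = 1.06×10⁻⁶ J.
v = √(2·1.06×10⁻⁶/0.0489) = 6.59×10⁻³ m/s.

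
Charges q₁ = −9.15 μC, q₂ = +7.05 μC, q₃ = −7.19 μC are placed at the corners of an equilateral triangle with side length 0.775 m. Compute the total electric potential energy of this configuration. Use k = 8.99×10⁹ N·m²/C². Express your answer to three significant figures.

The assembly work is the sum of pairwise potential energies, U = Σ_{i<j} kqᵢqⱼ/rᵢⱼ.
All three pair separations equal the side length, 0.775 m.
U = (-0.748) + (0.763) + (-0.588) = -0.573 J.

-0.573 J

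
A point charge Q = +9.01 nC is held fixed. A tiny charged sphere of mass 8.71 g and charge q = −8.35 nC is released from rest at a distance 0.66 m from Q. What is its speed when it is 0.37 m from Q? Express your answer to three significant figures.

Only the electrostatic force acts, so mechanical energy is conserved: ½mv² = U₁ − U₂ = kQq(1/r₁ − 1/r₂).
U₁ − U₂ = (8.99×10⁹ N·m²/C²)(9.01×10⁻⁹ C)(-8.35×10⁻⁹ C)(1/0.660 − 1/0.370) = 8.03×10⁻⁷ J.
v = √(2·8.03×10⁻⁷/8.71×10⁻³) = 0.0136 m/s.

0.0136 m/s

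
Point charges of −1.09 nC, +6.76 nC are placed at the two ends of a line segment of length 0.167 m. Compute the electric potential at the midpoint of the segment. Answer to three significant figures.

The total potential is the scalar sum of each charge's contribution, V = Σ kqᵢ/rᵢ.
Each charge is 0.0835 m from the midpoint.
V = k[(-1.09×10⁻⁹)/(0.0835) + (6.76×10⁻⁹)/(0.0835)] = 610 V.

610 V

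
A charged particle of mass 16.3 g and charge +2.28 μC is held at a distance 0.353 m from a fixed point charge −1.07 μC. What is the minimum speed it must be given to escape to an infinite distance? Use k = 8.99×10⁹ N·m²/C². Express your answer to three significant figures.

To just escape, total mechanical energy must reach zero at infinity: ½mv²_min + U = 0, so ½mv²_min = −U = |kQq|/r.
|U| = |kQq|/r = (8.99×10⁹ N·m²/C²)(1.07×10⁻⁶)(2.28×10⁻⁶)/(0.353) = 0.0621 J.
v_min = √(2|U|/m) = √(2·0.0621/0.0163) = 2.76 m/s.

2.76 m/s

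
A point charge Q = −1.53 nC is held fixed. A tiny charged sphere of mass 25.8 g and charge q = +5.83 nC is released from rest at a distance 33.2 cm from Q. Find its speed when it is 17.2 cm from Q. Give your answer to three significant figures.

Only the electrostatic force acts, so mechanical energy is conserved: ½mv² = U₁ − U₂ = kQq(1/r₁ − 1/r₂).
U₁ − U₂ = (8.99×10⁹ N·m²/C²)(-1.53×10⁻⁹ C)(5.83×10⁻⁹ C)(1/0.332 − 1/0.172) = 2.25×10⁻⁷ J.
v = √(2·2.25×10⁻⁷/0.0258) = 4.17×10⁻³ m/s.

4.17×10⁻³ m/s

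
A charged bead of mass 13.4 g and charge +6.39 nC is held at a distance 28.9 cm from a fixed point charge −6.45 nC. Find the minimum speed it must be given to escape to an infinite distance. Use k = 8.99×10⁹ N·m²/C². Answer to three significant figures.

0.0138 m/s

To just escape, total mechanical energy must reach zero at infinity: ½mv²_min + U = 0, so ½mv²_min = −U = |kQq|/r.
|U| = |kQq|/r = (8.99×10⁹ N·m²/C²)(6.45×10⁻⁹)(6.39×10⁻⁹)/(0.289) = 1.28×10⁻⁶ J.
v_min = √(2|U|/m) = √(2·1.28×10⁻⁶/0.0134) = 0.0138 m/s.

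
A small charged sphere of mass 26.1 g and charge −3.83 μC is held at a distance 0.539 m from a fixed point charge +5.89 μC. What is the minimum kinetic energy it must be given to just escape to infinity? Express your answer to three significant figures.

0.376 J

To just escape, total mechanical energy must reach zero at infinity: ½mv²_min + U = 0, so ½mv²_min = −U = |kQq|/r.
|U| = |kQq|/r = (8.99×10⁹ N·m²/C²)(5.89×10⁻⁶)(3.83×10⁻⁶)/(0.539) = 0.376 J.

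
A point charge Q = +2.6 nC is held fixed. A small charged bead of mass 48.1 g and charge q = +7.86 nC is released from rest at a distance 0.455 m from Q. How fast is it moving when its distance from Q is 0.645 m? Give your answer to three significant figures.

Only the electrostatic force acts, so mechanical energy is conserved: ½mv² = U₁ − U₂ = kQq(1/r₁ − 1/r₂).
U₁ − U₂ = (8.99×10⁹ N·m²/C²)(2.60×10⁻⁹ C)(7.86×10⁻⁹ C)(1/0.455 − 1/0.645) = 1.19×10⁻⁷ J.
v = √(2·1.19×10⁻⁷/0.0481) = 2.22×10⁻³ m/s.

2.22×10⁻³ m/s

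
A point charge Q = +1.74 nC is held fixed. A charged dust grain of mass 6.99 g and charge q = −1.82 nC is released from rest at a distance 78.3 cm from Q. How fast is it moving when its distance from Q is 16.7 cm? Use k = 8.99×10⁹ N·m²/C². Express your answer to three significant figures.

6.19×10⁻³ m/s

Only the electrostatic force acts, so mechanical energy is conserved: ½mv² = U₁ − U₂ = kQq(1/r₁ − 1/r₂).
U₁ − U₂ = (8.99×10⁹ N·m²/C²)(1.74×10⁻⁹ C)(-1.82×10⁻⁹ C)(1/0.783 − 1/0.167) = 1.34×10⁻⁷ J.
v = √(2·1.34×10⁻⁷/6.99×10⁻³) = 6.19×10⁻³ m/s.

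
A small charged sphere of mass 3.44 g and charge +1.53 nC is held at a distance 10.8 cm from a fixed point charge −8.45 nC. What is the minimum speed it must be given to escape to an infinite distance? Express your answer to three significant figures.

To just escape, total mechanical energy must reach zero at infinity: ½mv²_min + U = 0, so ½mv²_min = −U = |kQq|/r.
|U| = |kQq|/r = (8.99×10⁹ N·m²/C²)(8.45×10⁻⁹)(1.53×10⁻⁹)/(0.108) = 1.08×10⁻⁶ J.
v_min = √(2|U|/m) = √(2·1.08×10⁻⁶/3.44×10⁻³) = 0.0250 m/s.

0.0250 m/s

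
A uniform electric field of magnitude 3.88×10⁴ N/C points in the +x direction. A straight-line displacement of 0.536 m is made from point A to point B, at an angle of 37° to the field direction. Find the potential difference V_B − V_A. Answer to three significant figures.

Only the component of displacement along E changes the potential: ΔV = −E·d·cosθ.
ΔV = −(3.88×10⁴ V/m)(0.536 m)cos37° = -1.66×10⁴ V.

-1.66×10⁴ V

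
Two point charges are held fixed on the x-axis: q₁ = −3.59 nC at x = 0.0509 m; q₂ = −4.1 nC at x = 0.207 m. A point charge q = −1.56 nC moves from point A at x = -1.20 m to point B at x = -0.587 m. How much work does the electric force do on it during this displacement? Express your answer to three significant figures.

The work done by the electric force is W_field = −ΔU = −q(V_B − V_A) = q(V_A − V_B).
At A: distances to the source charges are 1.25 m, 1.41 m; V_A = Σ kqᵢ/rᵢ = -52.0 V.
At B: distances to the source charges are 0.638 m, 0.794 m; V_B = Σ kqᵢ/rᵢ = -97.0 V.
ΔV = V_B − V_A = -45.0 V.
W_field = −qΔV = −(-1.56×10⁻⁹ C)(-45.0 V) = -7.02×10⁻⁸ J.

-7.02×10⁻⁸ J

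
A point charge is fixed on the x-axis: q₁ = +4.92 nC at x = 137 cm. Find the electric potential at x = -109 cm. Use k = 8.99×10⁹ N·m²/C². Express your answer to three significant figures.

18.0 V

The total potential is the scalar sum of each charge's contribution, V = Σ kqᵢ/rᵢ.
V = k[(4.92×10⁻⁹)/(2.46)] = 18.0 V.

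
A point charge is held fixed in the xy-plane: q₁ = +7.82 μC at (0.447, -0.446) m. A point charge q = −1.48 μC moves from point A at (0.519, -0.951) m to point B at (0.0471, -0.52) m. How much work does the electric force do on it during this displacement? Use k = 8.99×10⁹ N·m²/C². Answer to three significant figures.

0.0519 J

The work done by the electric force is W_field = −ΔU = −q(V_B − V_A) = q(V_A − V_B).
At A: distance to the source charge is 0.510 m; V_A = kq₁/r = 1.38×10⁵ V.
At B: distance to the source charge is 0.407 m; V_B = kq₁/r = 1.73×10⁵ V.
ΔV = V_B − V_A = 3.50×10⁴ V.
W_field = −qΔV = −(-1.48×10⁻⁶ C)(3.50×10⁴ V) = 0.0519 J.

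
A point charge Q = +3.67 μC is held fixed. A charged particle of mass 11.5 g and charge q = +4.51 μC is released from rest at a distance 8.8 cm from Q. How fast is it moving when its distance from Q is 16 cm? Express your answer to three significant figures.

Only the electrostatic force acts, so mechanical energy is conserved: ½mv² = U₁ − U₂ = kQq(1/r₁ − 1/r₂).
U₁ − U₂ = (8.99×10⁹ N·m²/C²)(3.67×10⁻⁶ C)(4.51×10⁻⁶ C)(1/0.0880 − 1/0.160) = 0.761 J.
v = √(2·0.761/0.0115) = 11.5 m/s.

11.5 m/s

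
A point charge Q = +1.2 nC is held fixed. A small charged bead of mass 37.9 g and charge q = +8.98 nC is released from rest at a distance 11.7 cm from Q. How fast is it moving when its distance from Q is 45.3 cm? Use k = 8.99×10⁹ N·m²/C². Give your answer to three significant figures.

Only the electrostatic force acts, so mechanical energy is conserved: ½mv² = U₁ − U₂ = kQq(1/r₁ − 1/r₂).
U₁ − U₂ = (8.99×10⁹ N·m²/C²)(1.20×10⁻⁹ C)(8.98×10⁻⁹ C)(1/0.117 − 1/0.453) = 6.14×10⁻⁷ J.
v = √(2·6.14×10⁻⁷/0.0379) = 5.69×10⁻³ m/s.

5.69×10⁻³ m/s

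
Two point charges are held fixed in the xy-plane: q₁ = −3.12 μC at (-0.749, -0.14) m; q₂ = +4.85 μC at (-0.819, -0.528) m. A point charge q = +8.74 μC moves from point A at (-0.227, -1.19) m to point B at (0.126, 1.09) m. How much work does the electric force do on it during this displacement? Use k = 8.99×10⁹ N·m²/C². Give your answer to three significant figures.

0.179 J

The work done by the electric force is W_field = −ΔU = −q(V_B − V_A) = q(V_A − V_B).
At A: distances to the source charges are 1.17 m, 0.888 m; V_A = Σ kqᵢ/rᵢ = 2.52×10⁴ V.
At B: distances to the source charges are 1.51 m, 1.87 m; V_B = Σ kqᵢ/rᵢ = 4690 V.
ΔV = V_B − V_A = -2.05×10⁴ V.
W_field = −qΔV = −(8.74×10⁻⁶ C)(-2.05×10⁴ V) = 0.179 J.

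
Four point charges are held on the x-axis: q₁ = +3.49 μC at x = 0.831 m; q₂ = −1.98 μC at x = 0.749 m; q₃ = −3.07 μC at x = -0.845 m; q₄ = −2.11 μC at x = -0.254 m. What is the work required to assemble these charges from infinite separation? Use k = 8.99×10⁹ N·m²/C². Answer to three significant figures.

The work to assemble the configuration equals its total potential energy, U = Σ kqᵢqⱼ/rᵢⱼ over all pairs.
Pair separations: r₁₂ = 0.0820 m, r₁₃ = 1.68 m, r₁₄ = 1.08 m, r₂₃ = 1.59 m, r₂₄ = 1.00 m, r₃₄ = 0.591 m.
Summing all 6 pair terms gives U = -0.706 J.

-0.706 J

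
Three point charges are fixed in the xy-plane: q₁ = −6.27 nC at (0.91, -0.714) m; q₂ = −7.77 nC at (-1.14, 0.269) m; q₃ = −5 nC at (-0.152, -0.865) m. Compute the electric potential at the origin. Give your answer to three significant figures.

-160 V

Electric potential is a scalar, so the contributions from each charge add algebraically: V = Σ kqᵢ/rᵢ.
Distances from the field point to each charge: r₁ = 1.16 m, r₂ = 1.17 m, r₃ = 0.878 m.
V = k[(-6.27×10⁻⁹)/(1.16) + (-7.77×10⁻⁹)/(1.17) + (-5.00×10⁻⁹)/(0.878)] = -160 V.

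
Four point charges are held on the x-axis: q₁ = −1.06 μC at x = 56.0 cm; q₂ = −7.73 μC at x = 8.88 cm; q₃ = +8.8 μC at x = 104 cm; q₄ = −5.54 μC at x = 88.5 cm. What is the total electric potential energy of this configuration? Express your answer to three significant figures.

The assembly work is the sum of pairwise potential energies, U = Σ_{i<j} kqᵢqⱼ/rᵢⱼ.
Pair separations: r₁₂ = 0.471 m, r₁₃ = 0.480 m, r₁₄ = 0.325 m, r₂₃ = 0.951 m, r₂₄ = 0.796 m, r₃₄ = 0.155 m.
Summing all 6 pair terms gives U = -2.84 J.

-2.84 J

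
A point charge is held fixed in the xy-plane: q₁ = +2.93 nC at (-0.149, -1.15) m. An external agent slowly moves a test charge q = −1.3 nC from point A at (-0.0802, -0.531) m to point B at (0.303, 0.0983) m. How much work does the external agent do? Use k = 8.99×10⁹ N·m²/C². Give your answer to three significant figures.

2.92×10⁻⁸ J

For quasistatic motion the external work equals the change in potential energy: W_ext = qΔV = q(V_B − V_A).
At A: distance to the source charge is 0.623 m; V_A = kq₁/r = 42.3 V.
At B: distance to the source charge is 1.33 m; V_B = kq₁/r = 19.8 V.
ΔV = V_B − V_A = -22.5 V.
W_ext = qΔV = (-1.30×10⁻⁹ C)(-22.5 V) = 2.92×10⁻⁸ J.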